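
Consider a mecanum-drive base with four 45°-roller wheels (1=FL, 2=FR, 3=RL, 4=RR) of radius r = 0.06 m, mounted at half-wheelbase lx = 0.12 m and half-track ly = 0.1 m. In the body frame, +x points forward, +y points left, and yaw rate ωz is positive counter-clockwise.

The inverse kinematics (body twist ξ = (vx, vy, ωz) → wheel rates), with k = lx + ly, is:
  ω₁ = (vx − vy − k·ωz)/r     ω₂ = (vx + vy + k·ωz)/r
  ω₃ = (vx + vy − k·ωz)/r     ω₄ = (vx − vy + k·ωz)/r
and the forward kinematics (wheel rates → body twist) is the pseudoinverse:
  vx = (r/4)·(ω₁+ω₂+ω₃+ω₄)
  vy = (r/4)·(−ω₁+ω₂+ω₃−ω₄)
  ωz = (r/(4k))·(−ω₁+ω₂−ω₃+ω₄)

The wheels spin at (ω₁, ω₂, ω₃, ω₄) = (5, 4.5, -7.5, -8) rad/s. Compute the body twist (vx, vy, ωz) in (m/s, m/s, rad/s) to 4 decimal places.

(-0.0900, 0.0000, -0.0682)

k = lx + ly = 0.12 + 0.1 = 0.2200
ω₁+ω₂+ω₃+ω₄ = -6.0000  →  vx = (0.06/4)·-6.0000 = -0.0900
−ω₁+ω₂+ω₃−ω₄ = 0.0000  →  vy = (0.06/4)·0.0000 = 0.0000
−ω₁+ω₂−ω₃+ω₄ = -1.0000  →  ωz = (0.06/0.8800)·-1.0000 = -0.0682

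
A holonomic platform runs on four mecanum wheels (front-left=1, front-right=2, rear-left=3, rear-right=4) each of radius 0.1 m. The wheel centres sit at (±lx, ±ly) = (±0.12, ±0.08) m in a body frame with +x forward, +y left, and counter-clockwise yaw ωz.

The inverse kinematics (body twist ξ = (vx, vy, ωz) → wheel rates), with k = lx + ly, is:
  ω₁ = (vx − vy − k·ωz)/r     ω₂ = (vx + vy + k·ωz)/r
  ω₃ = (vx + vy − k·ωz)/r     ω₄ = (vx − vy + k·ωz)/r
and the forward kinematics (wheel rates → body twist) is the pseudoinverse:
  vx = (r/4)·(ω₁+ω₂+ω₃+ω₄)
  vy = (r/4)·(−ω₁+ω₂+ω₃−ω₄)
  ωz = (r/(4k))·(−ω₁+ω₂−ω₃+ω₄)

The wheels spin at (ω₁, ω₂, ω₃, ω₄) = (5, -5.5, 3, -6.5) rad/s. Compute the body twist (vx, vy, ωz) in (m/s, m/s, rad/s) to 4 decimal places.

(-0.1000, -0.0250, -2.5000)

k = lx + ly = 0.12 + 0.08 = 0.2000
ω₁+ω₂+ω₃+ω₄ = -4.0000  →  vx = (0.1/4)·-4.0000 = -0.1000
−ω₁+ω₂+ω₃−ω₄ = -1.0000  →  vy = (0.1/4)·-1.0000 = -0.0250
−ω₁+ω₂−ω₃+ω₄ = -20.0000  →  ωz = (0.1/0.8000)·-20.0000 = -2.5000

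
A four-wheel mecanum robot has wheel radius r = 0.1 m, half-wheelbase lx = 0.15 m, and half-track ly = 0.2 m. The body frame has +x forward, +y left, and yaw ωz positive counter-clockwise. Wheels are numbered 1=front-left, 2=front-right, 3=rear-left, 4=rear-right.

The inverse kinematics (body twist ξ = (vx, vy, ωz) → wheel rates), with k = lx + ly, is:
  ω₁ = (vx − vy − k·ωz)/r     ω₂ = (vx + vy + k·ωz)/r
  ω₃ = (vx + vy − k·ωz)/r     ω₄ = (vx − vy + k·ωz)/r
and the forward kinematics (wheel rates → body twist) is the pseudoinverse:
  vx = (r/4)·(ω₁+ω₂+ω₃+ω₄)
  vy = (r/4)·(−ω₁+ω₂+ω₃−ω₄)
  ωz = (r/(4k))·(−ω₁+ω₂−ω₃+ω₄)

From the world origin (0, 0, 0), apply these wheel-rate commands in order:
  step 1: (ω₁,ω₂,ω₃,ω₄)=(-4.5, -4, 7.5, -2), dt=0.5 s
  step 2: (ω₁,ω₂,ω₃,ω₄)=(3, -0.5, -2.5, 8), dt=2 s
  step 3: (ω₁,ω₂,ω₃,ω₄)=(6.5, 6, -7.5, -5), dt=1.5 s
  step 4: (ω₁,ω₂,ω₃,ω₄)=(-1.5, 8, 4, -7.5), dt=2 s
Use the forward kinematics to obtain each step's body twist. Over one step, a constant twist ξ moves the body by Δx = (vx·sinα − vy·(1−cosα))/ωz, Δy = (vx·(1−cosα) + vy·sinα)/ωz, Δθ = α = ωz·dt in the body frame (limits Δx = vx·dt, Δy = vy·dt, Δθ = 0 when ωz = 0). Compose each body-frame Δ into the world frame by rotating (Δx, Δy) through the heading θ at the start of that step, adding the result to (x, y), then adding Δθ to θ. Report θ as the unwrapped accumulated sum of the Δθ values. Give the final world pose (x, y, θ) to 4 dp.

(-0.0448, 0.3246, 0.6071)

step 1: ξ=(vx,vy,ωz)=(-0.0750, 0.2500, -0.6429), dt=0.5 → body Δ=(-0.0169, 0.1288, -0.3214) → world pose (-0.0169, 0.1288, -0.3214)
step 2: ξ=(vx,vy,ωz)=(0.2000, -0.3500, 0.5000), dt=2.0 → body Δ=(0.6584, -0.4052, 1.0000) → world pose (0.4797, -0.4636, 0.6786)
step 3: ξ=(vx,vy,ωz)=(0.0000, -0.0750, 0.1429), dt=1.5 → body Δ=(0.0120, -0.1116, 0.2143) → world pose (0.5591, -0.5429, 0.8929)
step 4: ξ=(vx,vy,ωz)=(0.0750, 0.5250, -0.1429), dt=2.0 → body Δ=(0.2969, 1.0145, -0.2857) → world pose (-0.0448, 0.3246, 0.6071)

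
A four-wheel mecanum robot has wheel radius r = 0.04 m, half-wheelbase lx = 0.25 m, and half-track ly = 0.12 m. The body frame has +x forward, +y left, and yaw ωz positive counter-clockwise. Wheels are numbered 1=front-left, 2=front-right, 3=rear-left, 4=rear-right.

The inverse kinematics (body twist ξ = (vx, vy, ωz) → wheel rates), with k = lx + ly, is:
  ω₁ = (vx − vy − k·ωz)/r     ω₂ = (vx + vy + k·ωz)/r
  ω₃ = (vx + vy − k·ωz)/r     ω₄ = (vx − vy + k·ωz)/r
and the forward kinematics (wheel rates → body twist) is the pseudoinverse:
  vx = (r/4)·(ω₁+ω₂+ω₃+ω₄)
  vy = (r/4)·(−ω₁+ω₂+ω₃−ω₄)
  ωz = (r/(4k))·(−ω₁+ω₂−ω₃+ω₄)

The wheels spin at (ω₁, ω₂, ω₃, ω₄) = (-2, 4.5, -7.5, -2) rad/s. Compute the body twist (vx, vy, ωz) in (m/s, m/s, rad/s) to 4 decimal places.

k = lx + ly = 0.25 + 0.12 = 0.3700
ω₁+ω₂+ω₃+ω₄ = -7.0000  →  vx = (0.04/4)·-7.0000 = -0.0700
−ω₁+ω₂+ω₃−ω₄ = 1.0000  →  vy = (0.04/4)·1.0000 = 0.0100
−ω₁+ω₂−ω₃+ω₄ = 12.0000  →  ωz = (0.04/1.4800)·12.0000 = 0.3243

(-0.0700, 0.0100, 0.3243)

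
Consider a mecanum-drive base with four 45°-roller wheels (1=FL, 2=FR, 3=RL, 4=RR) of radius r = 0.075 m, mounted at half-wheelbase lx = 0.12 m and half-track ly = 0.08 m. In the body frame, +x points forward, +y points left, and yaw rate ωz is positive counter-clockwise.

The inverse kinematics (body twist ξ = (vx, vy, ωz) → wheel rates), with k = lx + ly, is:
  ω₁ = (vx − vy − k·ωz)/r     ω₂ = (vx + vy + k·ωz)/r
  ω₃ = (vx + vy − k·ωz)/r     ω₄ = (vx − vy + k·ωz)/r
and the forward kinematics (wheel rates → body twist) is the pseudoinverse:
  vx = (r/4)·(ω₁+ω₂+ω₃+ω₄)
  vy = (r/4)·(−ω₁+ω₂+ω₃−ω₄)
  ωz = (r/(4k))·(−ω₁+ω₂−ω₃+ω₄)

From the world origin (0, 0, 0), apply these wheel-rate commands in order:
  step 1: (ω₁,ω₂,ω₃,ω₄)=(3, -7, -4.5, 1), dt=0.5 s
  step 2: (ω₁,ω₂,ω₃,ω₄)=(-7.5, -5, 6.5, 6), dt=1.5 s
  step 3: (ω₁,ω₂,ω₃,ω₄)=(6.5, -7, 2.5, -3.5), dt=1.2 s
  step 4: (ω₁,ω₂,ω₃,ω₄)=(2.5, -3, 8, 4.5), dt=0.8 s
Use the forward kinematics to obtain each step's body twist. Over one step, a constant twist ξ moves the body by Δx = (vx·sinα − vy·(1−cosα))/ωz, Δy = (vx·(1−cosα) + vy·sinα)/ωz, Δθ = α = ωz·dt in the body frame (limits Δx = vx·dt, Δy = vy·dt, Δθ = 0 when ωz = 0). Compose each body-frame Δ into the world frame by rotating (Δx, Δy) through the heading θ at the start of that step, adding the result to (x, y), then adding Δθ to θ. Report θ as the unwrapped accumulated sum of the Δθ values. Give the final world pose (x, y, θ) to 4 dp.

(-0.3662, -0.1887, -2.7984)

step 1: ξ=(vx,vy,ωz)=(-0.1406, -0.2906, -0.4219), dt=0.5 → body Δ=(-0.0851, -0.1368, -0.2109) → world pose (-0.0851, -0.1368, -0.2109)
step 2: ξ=(vx,vy,ωz)=(0.0000, 0.0563, 0.1875), dt=1.5 → body Δ=(-0.0118, 0.0833, 0.2812) → world pose (-0.0792, -0.0530, 0.0703)
step 3: ξ=(vx,vy,ωz)=(-0.0281, -0.1406, -1.8281), dt=1.2 → body Δ=(-0.1343, -0.0381, -2.1937) → world pose (-0.2104, -0.1004, -2.1234)
step 4: ξ=(vx,vy,ωz)=(0.2250, -0.0375, -0.8437), dt=0.8 → body Δ=(0.1569, -0.0863, -0.6750) → world pose (-0.3662, -0.1887, -2.7984)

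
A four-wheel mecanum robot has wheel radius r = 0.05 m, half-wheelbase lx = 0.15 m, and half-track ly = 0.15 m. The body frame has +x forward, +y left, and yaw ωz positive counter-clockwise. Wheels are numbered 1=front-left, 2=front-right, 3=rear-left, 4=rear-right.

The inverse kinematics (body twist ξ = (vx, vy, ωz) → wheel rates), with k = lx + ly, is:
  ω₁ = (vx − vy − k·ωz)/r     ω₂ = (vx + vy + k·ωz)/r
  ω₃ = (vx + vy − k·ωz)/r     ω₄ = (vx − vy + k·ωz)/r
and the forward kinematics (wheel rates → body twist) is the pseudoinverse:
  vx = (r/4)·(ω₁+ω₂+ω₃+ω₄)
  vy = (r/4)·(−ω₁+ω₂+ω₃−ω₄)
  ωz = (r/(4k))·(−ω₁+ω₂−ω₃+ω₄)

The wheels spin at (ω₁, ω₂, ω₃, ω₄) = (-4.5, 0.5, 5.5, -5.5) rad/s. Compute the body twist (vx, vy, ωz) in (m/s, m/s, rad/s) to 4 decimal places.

k = lx + ly = 0.15 + 0.15 = 0.3000
ω₁+ω₂+ω₃+ω₄ = -4.0000  →  vx = (0.05/4)·-4.0000 = -0.0500
−ω₁+ω₂+ω₃−ω₄ = 16.0000  →  vy = (0.05/4)·16.0000 = 0.2000
−ω₁+ω₂−ω₃+ω₄ = -6.0000  →  ωz = (0.05/1.2000)·-6.0000 = -0.2500

(-0.0500, 0.2000, -0.2500)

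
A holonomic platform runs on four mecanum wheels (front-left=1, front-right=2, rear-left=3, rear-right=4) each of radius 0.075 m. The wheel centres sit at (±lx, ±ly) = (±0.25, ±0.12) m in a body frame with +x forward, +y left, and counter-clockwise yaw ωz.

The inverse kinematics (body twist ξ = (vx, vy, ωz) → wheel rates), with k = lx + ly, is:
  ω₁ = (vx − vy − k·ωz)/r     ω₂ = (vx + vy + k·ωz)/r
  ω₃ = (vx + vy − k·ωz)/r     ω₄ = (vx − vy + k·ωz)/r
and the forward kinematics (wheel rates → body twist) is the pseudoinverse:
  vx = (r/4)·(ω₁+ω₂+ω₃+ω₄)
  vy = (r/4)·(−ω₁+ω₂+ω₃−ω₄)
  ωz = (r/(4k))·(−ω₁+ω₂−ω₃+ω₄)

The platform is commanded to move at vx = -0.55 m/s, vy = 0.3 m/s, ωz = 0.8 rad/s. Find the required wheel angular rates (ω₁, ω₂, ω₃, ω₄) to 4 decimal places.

k = lx + ly = 0.25 + 0.12 = 0.3700;  k·ωz = 0.3700·0.8 = 0.2960
ω₁ (FL) = (vx − vy − k·ωz)/r = -1.1460/0.075 = -15.2800
ω₂ (FR) = (vx + vy + k·ωz)/r = 0.0460/0.075 = 0.6133
ω₃ (RL) = (vx + vy − k·ωz)/r = -0.5460/0.075 = -7.2800
ω₄ (RR) = (vx − vy + k·ωz)/r = -0.5540/0.075 = -7.3867

(-15.2800, 0.6133, -7.2800, -7.3867)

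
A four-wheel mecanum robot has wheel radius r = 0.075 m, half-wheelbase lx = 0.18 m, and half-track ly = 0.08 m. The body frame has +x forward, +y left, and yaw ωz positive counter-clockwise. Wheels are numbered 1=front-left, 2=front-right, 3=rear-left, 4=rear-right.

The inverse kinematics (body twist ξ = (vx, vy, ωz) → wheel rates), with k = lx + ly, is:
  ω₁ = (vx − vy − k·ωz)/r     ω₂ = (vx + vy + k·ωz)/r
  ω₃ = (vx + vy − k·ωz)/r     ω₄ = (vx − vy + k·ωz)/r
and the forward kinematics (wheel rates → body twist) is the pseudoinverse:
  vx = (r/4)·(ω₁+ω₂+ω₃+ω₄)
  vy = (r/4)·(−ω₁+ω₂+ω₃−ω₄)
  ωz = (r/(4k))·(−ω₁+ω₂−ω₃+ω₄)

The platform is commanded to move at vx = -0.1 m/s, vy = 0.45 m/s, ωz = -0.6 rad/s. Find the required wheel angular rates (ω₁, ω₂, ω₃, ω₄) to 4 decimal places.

(-5.2533, 2.5867, 6.7467, -9.4133)

k = lx + ly = 0.18 + 0.08 = 0.2600;  k·ωz = 0.2600·-0.6 = -0.1560
ω₁ (FL) = (vx − vy − k·ωz)/r = -0.3940/0.075 = -5.2533
ω₂ (FR) = (vx + vy + k·ωz)/r = 0.1940/0.075 = 2.5867
ω₃ (RL) = (vx + vy − k·ωz)/r = 0.5060/0.075 = 6.7467
ω₄ (RR) = (vx − vy + k·ωz)/r = -0.7060/0.075 = -9.4133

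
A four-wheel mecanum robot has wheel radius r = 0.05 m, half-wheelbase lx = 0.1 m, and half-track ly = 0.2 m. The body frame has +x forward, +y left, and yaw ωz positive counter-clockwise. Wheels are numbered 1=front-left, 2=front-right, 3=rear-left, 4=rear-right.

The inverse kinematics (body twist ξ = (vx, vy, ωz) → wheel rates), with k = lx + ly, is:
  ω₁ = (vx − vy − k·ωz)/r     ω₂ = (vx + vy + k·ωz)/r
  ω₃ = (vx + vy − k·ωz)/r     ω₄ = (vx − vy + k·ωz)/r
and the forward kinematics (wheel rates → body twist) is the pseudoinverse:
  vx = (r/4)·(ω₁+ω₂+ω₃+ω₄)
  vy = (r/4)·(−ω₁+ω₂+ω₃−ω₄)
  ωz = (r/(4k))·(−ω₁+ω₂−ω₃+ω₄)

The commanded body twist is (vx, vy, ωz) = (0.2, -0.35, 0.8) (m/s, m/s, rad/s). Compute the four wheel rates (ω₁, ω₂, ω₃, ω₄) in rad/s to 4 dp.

(6.2000, 1.8000, -7.8000, 15.8000)

k = lx + ly = 0.1 + 0.2 = 0.3000;  k·ωz = 0.3000·0.8 = 0.2400
ω₁ (FL) = (vx − vy − k·ωz)/r = 0.3100/0.05 = 6.2000
ω₂ (FR) = (vx + vy + k·ωz)/r = 0.0900/0.05 = 1.8000
ω₃ (RL) = (vx + vy − k·ωz)/r = -0.3900/0.05 = -7.8000
ω₄ (RR) = (vx − vy + k·ωz)/r = 0.7900/0.05 = 15.8000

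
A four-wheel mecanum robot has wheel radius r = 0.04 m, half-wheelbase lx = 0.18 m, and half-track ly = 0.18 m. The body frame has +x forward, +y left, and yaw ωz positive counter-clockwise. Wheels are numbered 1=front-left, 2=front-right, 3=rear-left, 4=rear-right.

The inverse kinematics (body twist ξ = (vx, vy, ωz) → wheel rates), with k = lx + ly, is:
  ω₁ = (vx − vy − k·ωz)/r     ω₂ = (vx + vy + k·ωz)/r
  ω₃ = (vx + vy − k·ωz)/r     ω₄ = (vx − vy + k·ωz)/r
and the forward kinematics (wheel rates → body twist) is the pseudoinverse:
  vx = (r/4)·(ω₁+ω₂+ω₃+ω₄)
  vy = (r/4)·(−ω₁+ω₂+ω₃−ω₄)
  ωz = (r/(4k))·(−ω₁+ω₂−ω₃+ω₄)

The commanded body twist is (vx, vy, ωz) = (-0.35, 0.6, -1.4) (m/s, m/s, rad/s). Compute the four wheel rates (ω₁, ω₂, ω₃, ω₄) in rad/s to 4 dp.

(-11.1500, -6.3500, 18.8500, -36.3500)

k = lx + ly = 0.18 + 0.18 = 0.3600;  k·ωz = 0.3600·-1.4 = -0.5040
ω₁ (FL) = (vx − vy − k·ωz)/r = -0.4460/0.04 = -11.1500
ω₂ (FR) = (vx + vy + k·ωz)/r = -0.2540/0.04 = -6.3500
ω₃ (RL) = (vx + vy − k·ωz)/r = 0.7540/0.04 = 18.8500
ω₄ (RR) = (vx − vy + k·ωz)/r = -1.4540/0.04 = -36.3500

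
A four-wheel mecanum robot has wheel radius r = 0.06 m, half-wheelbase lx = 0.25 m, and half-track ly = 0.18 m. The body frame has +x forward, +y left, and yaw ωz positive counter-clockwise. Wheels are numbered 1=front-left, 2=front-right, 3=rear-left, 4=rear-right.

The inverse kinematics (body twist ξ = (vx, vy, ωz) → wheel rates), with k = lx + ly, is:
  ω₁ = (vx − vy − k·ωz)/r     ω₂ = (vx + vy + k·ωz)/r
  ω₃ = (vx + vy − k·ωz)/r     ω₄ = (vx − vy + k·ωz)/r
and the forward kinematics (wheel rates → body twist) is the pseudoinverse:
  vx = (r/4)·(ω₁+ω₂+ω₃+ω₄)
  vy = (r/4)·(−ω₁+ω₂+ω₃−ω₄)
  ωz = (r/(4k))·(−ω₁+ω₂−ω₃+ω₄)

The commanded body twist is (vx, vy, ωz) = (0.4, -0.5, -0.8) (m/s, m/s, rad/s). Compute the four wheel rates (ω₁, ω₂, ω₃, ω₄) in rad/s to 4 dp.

k = lx + ly = 0.25 + 0.18 = 0.4300;  k·ωz = 0.4300·-0.8 = -0.3440
ω₁ (FL) = (vx − vy − k·ωz)/r = 1.2440/0.06 = 20.7333
ω₂ (FR) = (vx + vy + k·ωz)/r = -0.4440/0.06 = -7.4000
ω₃ (RL) = (vx + vy − k·ωz)/r = 0.2440/0.06 = 4.0667
ω₄ (RR) = (vx − vy + k·ωz)/r = 0.5560/0.06 = 9.2667

(20.7333, -7.4000, 4.0667, 9.2667)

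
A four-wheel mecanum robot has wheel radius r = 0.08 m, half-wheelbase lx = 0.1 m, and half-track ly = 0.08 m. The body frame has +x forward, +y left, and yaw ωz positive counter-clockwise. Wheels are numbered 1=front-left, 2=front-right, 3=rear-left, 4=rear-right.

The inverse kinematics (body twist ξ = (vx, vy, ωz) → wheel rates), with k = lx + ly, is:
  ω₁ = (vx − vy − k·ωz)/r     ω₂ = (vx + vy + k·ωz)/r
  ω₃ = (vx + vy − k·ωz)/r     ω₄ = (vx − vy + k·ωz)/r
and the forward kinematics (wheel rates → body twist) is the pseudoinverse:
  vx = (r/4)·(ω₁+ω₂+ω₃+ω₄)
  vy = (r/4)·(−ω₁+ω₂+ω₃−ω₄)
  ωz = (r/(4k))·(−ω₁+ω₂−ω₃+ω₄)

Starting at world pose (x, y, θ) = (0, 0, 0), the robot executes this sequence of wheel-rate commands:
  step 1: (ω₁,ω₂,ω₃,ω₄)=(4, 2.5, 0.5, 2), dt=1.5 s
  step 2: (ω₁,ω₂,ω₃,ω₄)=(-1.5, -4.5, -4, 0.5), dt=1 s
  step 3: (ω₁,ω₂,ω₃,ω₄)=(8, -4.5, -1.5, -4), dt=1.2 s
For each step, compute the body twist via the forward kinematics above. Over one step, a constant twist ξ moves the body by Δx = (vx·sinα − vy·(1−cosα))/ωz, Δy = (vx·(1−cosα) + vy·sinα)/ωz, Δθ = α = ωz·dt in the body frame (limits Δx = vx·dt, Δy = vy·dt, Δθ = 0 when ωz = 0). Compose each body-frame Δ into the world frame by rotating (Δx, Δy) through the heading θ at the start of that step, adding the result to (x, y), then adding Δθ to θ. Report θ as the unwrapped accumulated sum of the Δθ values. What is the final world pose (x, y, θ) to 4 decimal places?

step 1: ξ=(vx,vy,ωz)=(0.1800, -0.0600, 0.0000), dt=1.5 → body Δ=(0.2700, -0.0900, 0.0000) → world pose (0.2700, -0.0900, 0.0000)
step 2: ξ=(vx,vy,ωz)=(-0.1900, -0.1500, 0.1667), dt=1.0 → body Δ=(-0.1767, -0.1651, 0.1667) → world pose (0.0933, -0.2551, 0.1667)
step 3: ξ=(vx,vy,ωz)=(-0.0400, -0.2000, -1.6667), dt=1.2 → body Δ=(-0.1918, -0.0751, -2.0000) → world pose (-0.0833, -0.3610, -1.8333)

(-0.0833, -0.3610, -1.8333)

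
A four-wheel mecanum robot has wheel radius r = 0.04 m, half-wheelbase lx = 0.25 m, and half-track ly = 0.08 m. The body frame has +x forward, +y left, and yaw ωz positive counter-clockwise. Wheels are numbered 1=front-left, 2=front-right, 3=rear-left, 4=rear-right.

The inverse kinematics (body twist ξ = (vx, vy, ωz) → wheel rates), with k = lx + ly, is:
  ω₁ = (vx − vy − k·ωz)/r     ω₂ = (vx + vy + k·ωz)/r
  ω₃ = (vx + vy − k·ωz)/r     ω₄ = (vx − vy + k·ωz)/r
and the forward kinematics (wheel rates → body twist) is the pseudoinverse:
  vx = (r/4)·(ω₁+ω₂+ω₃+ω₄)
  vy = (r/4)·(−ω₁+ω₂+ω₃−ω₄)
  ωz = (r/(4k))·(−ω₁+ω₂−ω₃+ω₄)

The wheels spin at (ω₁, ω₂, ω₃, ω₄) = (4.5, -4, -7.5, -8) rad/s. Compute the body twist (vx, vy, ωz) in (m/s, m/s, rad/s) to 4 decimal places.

k = lx + ly = 0.25 + 0.08 = 0.3300
ω₁+ω₂+ω₃+ω₄ = -15.0000  →  vx = (0.04/4)·-15.0000 = -0.1500
−ω₁+ω₂+ω₃−ω₄ = -8.0000  →  vy = (0.04/4)·-8.0000 = -0.0800
−ω₁+ω₂−ω₃+ω₄ = -9.0000  →  ωz = (0.04/1.3200)·-9.0000 = -0.2727

(-0.1500, -0.0800, -0.2727)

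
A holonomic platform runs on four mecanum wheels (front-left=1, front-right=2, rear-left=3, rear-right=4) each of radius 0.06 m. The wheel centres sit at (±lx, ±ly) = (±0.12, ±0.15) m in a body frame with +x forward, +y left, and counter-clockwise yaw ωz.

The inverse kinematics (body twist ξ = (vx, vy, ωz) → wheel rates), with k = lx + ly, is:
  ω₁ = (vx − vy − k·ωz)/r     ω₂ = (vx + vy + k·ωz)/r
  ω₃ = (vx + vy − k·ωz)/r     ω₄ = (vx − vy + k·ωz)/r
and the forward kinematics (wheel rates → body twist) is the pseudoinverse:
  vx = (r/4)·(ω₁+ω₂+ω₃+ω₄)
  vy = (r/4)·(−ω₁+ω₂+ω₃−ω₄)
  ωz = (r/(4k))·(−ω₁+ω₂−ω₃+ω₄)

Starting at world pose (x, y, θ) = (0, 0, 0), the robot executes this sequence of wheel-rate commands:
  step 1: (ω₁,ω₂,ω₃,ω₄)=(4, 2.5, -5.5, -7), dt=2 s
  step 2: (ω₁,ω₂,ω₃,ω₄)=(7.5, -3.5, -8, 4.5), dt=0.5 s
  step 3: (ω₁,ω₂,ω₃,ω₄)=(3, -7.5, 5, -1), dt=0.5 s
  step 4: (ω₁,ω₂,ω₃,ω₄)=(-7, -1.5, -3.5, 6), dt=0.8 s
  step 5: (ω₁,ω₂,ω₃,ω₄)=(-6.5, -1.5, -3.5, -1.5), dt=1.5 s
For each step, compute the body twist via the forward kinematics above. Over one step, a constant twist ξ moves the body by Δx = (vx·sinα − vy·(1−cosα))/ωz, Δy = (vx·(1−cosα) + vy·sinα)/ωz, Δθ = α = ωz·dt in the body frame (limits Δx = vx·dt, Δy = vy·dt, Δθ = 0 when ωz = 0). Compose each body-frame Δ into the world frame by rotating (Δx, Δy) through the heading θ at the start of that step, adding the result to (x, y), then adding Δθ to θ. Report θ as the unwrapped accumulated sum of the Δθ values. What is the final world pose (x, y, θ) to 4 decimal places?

step 1: ξ=(vx,vy,ωz)=(-0.0900, 0.0000, -0.1667), dt=2.0 → body Δ=(-0.1767, 0.0297, -0.3333) → world pose (-0.1767, 0.0297, -0.3333)
step 2: ξ=(vx,vy,ωz)=(0.0075, -0.3525, 0.0833), dt=0.5 → body Δ=(0.0074, -0.1761, 0.0417) → world pose (-0.2273, -0.1391, -0.2917)
step 3: ξ=(vx,vy,ωz)=(-0.0075, -0.0675, -0.9167), dt=0.5 → body Δ=(-0.0112, -0.0317, -0.4583) → world pose (-0.2472, -0.1663, -0.7500)
step 4: ξ=(vx,vy,ωz)=(-0.0900, -0.0600, 0.8333), dt=0.8 → body Δ=(-0.0514, -0.0676, 0.6667) → world pose (-0.3309, -0.1808, -0.0833)
step 5: ξ=(vx,vy,ωz)=(-0.1950, 0.0450, 0.3889), dt=1.5 → body Δ=(-0.2953, -0.0192, 0.5833) → world pose (-0.6268, -0.1753, 0.5000)

(-0.6268, -0.1753, 0.5000)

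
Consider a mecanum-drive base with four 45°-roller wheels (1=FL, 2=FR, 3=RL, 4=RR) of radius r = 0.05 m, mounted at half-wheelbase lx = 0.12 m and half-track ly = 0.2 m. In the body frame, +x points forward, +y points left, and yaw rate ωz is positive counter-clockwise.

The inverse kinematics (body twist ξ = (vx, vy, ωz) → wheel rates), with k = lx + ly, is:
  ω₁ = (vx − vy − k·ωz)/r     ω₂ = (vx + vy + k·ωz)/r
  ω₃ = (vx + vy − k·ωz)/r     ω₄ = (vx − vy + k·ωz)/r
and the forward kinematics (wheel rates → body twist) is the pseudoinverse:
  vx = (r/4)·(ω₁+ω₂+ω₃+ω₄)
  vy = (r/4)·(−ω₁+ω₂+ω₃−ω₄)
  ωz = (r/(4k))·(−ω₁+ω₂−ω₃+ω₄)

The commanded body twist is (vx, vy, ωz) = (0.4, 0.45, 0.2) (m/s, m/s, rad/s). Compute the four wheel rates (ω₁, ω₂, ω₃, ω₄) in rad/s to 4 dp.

(-2.2800, 18.2800, 15.7200, 0.2800)

k = lx + ly = 0.12 + 0.2 = 0.3200;  k·ωz = 0.3200·0.2 = 0.0640
ω₁ (FL) = (vx − vy − k·ωz)/r = -0.1140/0.05 = -2.2800
ω₂ (FR) = (vx + vy + k·ωz)/r = 0.9140/0.05 = 18.2800
ω₃ (RL) = (vx + vy − k·ωz)/r = 0.7860/0.05 = 15.7200
ω₄ (RR) = (vx − vy + k·ωz)/r = 0.0140/0.05 = 0.2800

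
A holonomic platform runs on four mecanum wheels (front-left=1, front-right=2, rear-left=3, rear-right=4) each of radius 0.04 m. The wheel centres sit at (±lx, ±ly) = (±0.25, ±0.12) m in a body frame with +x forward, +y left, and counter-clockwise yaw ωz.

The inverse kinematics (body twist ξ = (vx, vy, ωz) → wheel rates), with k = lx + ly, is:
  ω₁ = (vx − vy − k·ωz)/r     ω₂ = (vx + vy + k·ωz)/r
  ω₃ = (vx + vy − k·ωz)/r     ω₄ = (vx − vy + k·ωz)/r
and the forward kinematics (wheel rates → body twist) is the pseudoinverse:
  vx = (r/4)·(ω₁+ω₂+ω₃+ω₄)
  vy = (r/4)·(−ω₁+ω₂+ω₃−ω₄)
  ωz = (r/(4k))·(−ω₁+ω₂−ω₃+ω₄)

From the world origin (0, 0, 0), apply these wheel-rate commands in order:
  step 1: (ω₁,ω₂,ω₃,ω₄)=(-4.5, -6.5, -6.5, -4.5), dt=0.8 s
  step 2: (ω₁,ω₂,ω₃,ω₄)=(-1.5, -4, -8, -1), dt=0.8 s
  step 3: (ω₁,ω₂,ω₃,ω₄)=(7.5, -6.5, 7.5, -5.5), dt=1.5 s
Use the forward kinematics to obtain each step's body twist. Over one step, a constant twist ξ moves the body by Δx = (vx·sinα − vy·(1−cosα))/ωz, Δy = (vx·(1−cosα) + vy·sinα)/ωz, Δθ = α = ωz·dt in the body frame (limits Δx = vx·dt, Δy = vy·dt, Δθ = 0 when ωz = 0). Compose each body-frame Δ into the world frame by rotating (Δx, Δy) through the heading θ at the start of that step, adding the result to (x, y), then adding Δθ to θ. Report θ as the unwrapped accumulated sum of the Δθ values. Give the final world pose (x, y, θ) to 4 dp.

step 1: ξ=(vx,vy,ωz)=(-0.2200, -0.0400, 0.0000), dt=0.8 → body Δ=(-0.1760, -0.0320, 0.0000) → world pose (-0.1760, -0.0320, 0.0000)
step 2: ξ=(vx,vy,ωz)=(-0.1450, -0.0950, 0.1216), dt=0.8 → body Δ=(-0.1121, -0.0815, 0.0973) → world pose (-0.2881, -0.1135, 0.0973)
step 3: ξ=(vx,vy,ωz)=(0.0300, -0.0100, -0.7297), dt=1.5 → body Δ=(0.0291, -0.0344, -1.0946) → world pose (-0.2558, -0.1450, -0.9973)

(-0.2558, -0.1450, -0.9973)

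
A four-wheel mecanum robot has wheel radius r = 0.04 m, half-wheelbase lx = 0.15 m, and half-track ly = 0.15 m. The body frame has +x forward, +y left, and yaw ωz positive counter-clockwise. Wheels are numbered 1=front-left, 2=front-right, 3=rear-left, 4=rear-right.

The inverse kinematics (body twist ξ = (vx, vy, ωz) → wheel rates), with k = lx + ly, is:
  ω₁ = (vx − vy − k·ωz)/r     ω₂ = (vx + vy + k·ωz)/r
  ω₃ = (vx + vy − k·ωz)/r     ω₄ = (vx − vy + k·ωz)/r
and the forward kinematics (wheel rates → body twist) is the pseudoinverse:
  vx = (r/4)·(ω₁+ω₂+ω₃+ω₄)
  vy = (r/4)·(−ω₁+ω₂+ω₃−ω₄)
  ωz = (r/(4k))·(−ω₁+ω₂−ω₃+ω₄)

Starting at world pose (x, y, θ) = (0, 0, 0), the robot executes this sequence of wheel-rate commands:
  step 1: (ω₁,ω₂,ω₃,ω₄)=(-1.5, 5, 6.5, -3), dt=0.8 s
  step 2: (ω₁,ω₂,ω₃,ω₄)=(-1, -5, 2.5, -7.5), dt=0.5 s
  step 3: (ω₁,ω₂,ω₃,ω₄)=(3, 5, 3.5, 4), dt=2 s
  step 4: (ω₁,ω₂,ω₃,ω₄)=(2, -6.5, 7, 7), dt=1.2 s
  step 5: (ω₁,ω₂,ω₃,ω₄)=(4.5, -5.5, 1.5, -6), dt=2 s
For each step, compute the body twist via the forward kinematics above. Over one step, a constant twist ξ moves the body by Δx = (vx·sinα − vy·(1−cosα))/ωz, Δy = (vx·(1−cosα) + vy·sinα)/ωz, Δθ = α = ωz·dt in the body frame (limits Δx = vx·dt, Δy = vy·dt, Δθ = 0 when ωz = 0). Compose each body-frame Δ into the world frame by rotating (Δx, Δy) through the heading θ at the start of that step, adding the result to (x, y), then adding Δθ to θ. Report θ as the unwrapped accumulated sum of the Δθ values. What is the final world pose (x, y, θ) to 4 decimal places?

step 1: ξ=(vx,vy,ωz)=(0.0700, 0.1600, -0.1000), dt=0.8 → body Δ=(0.0611, 0.1256, -0.0800) → world pose (0.0611, 0.1256, -0.0800)
step 2: ξ=(vx,vy,ωz)=(-0.1100, 0.0600, -0.4667), dt=0.5 → body Δ=(-0.0510, 0.0361, -0.2333) → world pose (0.0131, 0.1657, -0.3133)
step 3: ξ=(vx,vy,ωz)=(0.1550, 0.0150, 0.0833), dt=2.0 → body Δ=(0.3061, 0.0556, 0.1667) → world pose (0.3214, 0.1243, -0.1467)
step 4: ξ=(vx,vy,ωz)=(0.0950, -0.0850, -0.2833), dt=1.2 → body Δ=(0.0946, -0.1192, -0.3400) → world pose (0.3976, -0.0075, -0.4867)
step 5: ξ=(vx,vy,ωz)=(-0.0550, -0.0250, -0.5833), dt=2.0 → body Δ=(-0.1127, 0.0178, -1.1667) → world pose (0.3063, 0.0609, -1.6533)

(0.3063, 0.0609, -1.6533)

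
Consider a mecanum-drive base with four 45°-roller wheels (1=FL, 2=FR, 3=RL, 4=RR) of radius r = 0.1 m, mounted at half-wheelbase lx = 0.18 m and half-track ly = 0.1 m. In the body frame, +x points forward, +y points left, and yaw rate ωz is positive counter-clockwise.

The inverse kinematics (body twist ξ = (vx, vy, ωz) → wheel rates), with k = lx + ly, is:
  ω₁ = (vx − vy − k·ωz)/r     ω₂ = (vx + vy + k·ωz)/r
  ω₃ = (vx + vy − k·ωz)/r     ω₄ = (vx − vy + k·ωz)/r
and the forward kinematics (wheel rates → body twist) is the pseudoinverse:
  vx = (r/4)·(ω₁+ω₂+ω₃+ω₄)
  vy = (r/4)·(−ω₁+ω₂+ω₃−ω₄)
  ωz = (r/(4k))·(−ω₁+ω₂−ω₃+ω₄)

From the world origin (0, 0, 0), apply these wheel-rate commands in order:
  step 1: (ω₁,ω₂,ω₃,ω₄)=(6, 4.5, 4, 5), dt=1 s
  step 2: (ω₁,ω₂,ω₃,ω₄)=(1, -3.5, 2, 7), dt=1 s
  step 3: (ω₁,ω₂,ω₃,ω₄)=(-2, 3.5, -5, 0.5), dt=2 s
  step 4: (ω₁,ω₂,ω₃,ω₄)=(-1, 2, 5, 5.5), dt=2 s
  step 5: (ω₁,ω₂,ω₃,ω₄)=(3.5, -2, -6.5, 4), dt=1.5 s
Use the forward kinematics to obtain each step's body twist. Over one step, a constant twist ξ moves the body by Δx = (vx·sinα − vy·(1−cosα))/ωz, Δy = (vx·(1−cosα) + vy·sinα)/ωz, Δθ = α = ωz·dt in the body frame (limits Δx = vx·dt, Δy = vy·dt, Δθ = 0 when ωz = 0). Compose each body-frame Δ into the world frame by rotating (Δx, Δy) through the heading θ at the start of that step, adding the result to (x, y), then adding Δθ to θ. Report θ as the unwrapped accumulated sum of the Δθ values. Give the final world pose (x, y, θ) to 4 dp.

(0.2750, 0.4977, 3.2589)

step 1: ξ=(vx,vy,ωz)=(0.4875, -0.0625, -0.0446), dt=1.0 → body Δ=(0.4859, -0.0734, -0.0446) → world pose (0.4859, -0.0734, -0.0446)
step 2: ξ=(vx,vy,ωz)=(0.1625, -0.2375, 0.0446), dt=1.0 → body Δ=(0.1677, -0.2338, 0.0446) → world pose (0.6431, -0.3144, 0.0000)
step 3: ξ=(vx,vy,ωz)=(-0.0750, 0.0000, 0.9821), dt=2.0 → body Δ=(-0.0705, -0.1056, 1.9643) → world pose (0.5726, -0.4200, 1.9643)
step 4: ξ=(vx,vy,ωz)=(0.2875, 0.0625, 0.3125), dt=2.0 → body Δ=(0.5005, 0.2909, 0.6250) → world pose (0.1120, -0.0694, 2.5893)
step 5: ξ=(vx,vy,ωz)=(-0.0250, -0.4000, 0.4464), dt=1.5 → body Δ=(0.1587, -0.5682, 0.6696) → world pose (0.2750, 0.4977, 3.2589)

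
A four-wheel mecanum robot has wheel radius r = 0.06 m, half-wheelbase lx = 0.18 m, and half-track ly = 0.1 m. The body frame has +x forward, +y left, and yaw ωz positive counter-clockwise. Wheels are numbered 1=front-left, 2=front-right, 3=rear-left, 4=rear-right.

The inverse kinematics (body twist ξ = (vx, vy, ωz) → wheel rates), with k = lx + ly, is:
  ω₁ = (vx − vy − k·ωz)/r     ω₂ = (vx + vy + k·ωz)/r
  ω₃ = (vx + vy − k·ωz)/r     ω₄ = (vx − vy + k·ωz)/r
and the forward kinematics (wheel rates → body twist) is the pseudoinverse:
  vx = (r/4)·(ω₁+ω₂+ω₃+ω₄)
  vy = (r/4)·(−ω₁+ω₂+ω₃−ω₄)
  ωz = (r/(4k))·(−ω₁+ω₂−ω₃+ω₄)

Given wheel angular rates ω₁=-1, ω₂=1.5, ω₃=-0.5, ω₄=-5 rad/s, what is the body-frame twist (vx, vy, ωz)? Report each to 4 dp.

(-0.0750, 0.1050, -0.1071)

k = lx + ly = 0.18 + 0.1 = 0.2800
ω₁+ω₂+ω₃+ω₄ = -5.0000  →  vx = (0.06/4)·-5.0000 = -0.0750
−ω₁+ω₂+ω₃−ω₄ = 7.0000  →  vy = (0.06/4)·7.0000 = 0.1050
−ω₁+ω₂−ω₃+ω₄ = -2.0000  →  ωz = (0.06/1.1200)·-2.0000 = -0.1071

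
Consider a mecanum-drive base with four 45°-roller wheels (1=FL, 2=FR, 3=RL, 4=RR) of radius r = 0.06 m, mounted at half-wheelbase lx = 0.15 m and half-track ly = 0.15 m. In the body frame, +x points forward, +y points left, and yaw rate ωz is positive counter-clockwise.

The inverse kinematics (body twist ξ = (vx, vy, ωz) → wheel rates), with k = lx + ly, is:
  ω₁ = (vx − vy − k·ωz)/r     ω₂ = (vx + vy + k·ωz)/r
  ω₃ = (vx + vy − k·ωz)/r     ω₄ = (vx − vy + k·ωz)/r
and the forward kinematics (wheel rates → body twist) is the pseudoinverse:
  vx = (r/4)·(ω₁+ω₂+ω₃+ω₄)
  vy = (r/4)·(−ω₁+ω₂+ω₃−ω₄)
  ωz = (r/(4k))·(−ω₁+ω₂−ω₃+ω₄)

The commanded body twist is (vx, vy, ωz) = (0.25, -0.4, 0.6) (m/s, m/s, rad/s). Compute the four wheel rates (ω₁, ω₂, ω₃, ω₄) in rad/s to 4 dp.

k = lx + ly = 0.15 + 0.15 = 0.3000;  k·ωz = 0.3000·0.6 = 0.1800
ω₁ (FL) = (vx − vy − k·ωz)/r = 0.4700/0.06 = 7.8333
ω₂ (FR) = (vx + vy + k·ωz)/r = 0.0300/0.06 = 0.5000
ω₃ (RL) = (vx + vy − k·ωz)/r = -0.3300/0.06 = -5.5000
ω₄ (RR) = (vx − vy + k·ωz)/r = 0.8300/0.06 = 13.8333

(7.8333, 0.5000, -5.5000, 13.8333)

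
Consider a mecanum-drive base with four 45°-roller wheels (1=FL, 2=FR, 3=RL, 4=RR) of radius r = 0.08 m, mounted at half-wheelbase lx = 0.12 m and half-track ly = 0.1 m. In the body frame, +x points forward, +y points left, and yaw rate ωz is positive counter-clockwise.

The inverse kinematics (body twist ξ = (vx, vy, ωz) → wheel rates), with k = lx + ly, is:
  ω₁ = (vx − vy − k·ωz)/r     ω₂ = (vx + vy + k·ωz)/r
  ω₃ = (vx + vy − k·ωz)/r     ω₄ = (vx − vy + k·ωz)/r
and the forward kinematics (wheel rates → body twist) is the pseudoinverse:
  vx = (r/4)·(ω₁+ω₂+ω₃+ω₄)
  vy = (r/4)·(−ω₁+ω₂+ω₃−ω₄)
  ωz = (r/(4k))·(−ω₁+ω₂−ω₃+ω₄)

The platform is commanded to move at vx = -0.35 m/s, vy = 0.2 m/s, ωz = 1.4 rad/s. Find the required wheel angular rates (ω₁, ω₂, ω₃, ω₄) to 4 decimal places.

k = lx + ly = 0.12 + 0.1 = 0.2200;  k·ωz = 0.2200·1.4 = 0.3080
ω₁ (FL) = (vx − vy − k·ωz)/r = -0.8580/0.08 = -10.7250
ω₂ (FR) = (vx + vy + k·ωz)/r = 0.1580/0.08 = 1.9750
ω₃ (RL) = (vx + vy − k·ωz)/r = -0.4580/0.08 = -5.7250
ω₄ (RR) = (vx − vy + k·ωz)/r = -0.2420/0.08 = -3.0250

(-10.7250, 1.9750, -5.7250, -3.0250)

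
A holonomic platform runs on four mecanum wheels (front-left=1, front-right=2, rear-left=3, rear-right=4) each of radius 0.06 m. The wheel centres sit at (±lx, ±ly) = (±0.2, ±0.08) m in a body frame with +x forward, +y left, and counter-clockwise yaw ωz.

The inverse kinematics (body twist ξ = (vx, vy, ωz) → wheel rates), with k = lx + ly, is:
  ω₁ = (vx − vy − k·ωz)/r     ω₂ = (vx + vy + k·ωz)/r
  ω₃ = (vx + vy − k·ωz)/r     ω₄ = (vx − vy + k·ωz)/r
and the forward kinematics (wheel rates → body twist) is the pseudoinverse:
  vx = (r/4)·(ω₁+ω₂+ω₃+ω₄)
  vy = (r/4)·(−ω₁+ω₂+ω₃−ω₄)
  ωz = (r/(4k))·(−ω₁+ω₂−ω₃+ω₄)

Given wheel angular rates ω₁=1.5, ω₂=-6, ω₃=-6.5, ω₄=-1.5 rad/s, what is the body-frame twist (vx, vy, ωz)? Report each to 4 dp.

k = lx + ly = 0.2 + 0.08 = 0.2800
ω₁+ω₂+ω₃+ω₄ = -12.5000  →  vx = (0.06/4)·-12.5000 = -0.1875
−ω₁+ω₂+ω₃−ω₄ = -12.5000  →  vy = (0.06/4)·-12.5000 = -0.1875
−ω₁+ω₂−ω₃+ω₄ = -2.5000  →  ωz = (0.06/1.1200)·-2.5000 = -0.1339

(-0.1875, -0.1875, -0.1339)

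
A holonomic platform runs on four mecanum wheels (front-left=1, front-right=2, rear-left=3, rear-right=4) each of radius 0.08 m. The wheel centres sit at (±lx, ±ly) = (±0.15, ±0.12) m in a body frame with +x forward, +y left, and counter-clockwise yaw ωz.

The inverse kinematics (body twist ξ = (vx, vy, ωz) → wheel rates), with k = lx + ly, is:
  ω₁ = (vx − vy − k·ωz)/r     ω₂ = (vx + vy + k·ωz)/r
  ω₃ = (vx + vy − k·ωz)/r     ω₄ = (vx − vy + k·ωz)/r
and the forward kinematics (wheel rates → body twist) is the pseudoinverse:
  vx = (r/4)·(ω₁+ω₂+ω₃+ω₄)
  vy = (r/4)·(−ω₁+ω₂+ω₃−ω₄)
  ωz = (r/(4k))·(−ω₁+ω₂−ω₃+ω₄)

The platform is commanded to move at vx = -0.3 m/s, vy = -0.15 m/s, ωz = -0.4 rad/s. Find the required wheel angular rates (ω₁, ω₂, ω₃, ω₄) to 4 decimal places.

k = lx + ly = 0.15 + 0.12 = 0.2700;  k·ωz = 0.2700·-0.4 = -0.1080
ω₁ (FL) = (vx − vy − k·ωz)/r = -0.0420/0.08 = -0.5250
ω₂ (FR) = (vx + vy + k·ωz)/r = -0.5580/0.08 = -6.9750
ω₃ (RL) = (vx + vy − k·ωz)/r = -0.3420/0.08 = -4.2750
ω₄ (RR) = (vx − vy + k·ωz)/r = -0.2580/0.08 = -3.2250

(-0.5250, -6.9750, -4.2750, -3.2250)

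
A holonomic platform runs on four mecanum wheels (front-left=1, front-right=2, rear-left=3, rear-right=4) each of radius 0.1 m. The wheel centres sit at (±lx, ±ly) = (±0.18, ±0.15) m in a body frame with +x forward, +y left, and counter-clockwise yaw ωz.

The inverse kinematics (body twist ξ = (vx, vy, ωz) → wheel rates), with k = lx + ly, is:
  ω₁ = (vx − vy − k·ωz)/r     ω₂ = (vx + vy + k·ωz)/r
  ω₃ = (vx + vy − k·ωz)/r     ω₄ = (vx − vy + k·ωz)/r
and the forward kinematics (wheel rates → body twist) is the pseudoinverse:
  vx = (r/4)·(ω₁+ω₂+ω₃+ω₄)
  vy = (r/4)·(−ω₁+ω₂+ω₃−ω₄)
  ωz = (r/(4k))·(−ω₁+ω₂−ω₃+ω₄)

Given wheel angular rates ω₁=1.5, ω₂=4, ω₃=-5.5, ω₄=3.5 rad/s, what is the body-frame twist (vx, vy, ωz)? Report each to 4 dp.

k = lx + ly = 0.18 + 0.15 = 0.3300
ω₁+ω₂+ω₃+ω₄ = 3.5000  →  vx = (0.1/4)·3.5000 = 0.0875
−ω₁+ω₂+ω₃−ω₄ = -6.5000  →  vy = (0.1/4)·-6.5000 = -0.1625
−ω₁+ω₂−ω₃+ω₄ = 11.5000  →  ωz = (0.1/1.3200)·11.5000 = 0.8712

(0.0875, -0.1625, 0.8712)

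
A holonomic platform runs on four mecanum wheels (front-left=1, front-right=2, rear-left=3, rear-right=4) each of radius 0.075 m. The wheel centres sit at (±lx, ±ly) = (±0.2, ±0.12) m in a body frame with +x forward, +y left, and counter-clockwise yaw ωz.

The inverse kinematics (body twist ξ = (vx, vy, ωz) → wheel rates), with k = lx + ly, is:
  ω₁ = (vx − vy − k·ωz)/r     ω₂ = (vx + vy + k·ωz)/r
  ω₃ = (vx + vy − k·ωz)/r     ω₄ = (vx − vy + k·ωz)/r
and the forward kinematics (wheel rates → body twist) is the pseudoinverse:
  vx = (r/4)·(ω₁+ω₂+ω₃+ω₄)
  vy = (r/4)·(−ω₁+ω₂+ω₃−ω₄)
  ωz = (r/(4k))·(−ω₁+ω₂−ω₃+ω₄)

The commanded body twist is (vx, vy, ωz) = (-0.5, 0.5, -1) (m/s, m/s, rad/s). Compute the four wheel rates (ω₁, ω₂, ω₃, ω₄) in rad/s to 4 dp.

(-9.0667, -4.2667, 4.2667, -17.6000)

k = lx + ly = 0.2 + 0.12 = 0.3200;  k·ωz = 0.3200·-1 = -0.3200
ω₁ (FL) = (vx − vy − k·ωz)/r = -0.6800/0.075 = -9.0667
ω₂ (FR) = (vx + vy + k·ωz)/r = -0.3200/0.075 = -4.2667
ω₃ (RL) = (vx + vy − k·ωz)/r = 0.3200/0.075 = 4.2667
ω₄ (RR) = (vx − vy + k·ωz)/r = -1.3200/0.075 = -17.6000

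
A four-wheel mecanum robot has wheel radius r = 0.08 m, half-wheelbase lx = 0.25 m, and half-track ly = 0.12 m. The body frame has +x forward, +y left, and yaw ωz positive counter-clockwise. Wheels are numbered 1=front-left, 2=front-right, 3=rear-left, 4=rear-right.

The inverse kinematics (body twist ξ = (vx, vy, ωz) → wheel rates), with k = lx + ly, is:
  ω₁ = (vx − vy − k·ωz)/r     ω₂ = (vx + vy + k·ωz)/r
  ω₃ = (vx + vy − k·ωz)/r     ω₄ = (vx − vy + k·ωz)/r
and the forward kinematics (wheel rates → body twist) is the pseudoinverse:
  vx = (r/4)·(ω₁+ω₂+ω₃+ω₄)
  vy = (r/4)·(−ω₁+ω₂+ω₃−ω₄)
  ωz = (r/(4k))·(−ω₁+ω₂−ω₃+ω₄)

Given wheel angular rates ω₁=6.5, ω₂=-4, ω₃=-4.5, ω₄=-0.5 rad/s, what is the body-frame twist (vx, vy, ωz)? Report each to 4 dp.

(-0.0500, -0.2900, -0.3514)

k = lx + ly = 0.25 + 0.12 = 0.3700
ω₁+ω₂+ω₃+ω₄ = -2.5000  →  vx = (0.08/4)·-2.5000 = -0.0500
−ω₁+ω₂+ω₃−ω₄ = -14.5000  →  vy = (0.08/4)·-14.5000 = -0.2900
−ω₁+ω₂−ω₃+ω₄ = -6.5000  →  ωz = (0.08/1.4800)·-6.5000 = -0.3514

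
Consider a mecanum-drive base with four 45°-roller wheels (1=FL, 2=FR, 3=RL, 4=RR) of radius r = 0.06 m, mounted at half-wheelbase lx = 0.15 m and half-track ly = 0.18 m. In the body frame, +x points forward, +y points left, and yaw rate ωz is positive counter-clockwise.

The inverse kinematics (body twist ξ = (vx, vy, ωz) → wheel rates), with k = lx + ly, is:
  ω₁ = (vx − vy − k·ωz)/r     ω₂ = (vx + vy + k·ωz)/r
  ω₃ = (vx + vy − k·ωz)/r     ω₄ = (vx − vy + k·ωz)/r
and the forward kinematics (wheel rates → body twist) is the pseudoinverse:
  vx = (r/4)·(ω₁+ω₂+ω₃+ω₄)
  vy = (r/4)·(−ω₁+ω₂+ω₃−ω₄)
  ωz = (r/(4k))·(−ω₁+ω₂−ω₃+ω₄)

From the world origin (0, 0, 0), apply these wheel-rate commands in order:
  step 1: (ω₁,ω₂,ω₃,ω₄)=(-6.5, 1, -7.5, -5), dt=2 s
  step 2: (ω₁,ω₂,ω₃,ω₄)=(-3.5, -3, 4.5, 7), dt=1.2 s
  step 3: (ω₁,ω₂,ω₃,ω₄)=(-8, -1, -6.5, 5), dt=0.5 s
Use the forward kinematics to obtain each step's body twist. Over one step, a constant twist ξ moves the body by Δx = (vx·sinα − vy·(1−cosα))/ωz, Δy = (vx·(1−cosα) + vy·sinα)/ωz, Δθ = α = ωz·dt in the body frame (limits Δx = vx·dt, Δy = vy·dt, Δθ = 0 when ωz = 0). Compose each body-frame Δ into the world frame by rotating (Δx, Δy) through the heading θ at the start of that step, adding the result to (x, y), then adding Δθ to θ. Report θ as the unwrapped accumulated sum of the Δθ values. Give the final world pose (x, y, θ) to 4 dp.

step 1: ξ=(vx,vy,ωz)=(-0.2700, 0.0750, 0.4545), dt=2.0 → body Δ=(-0.5322, -0.0988, 0.9091) → world pose (-0.5322, -0.0988, 0.9091)
step 2: ξ=(vx,vy,ωz)=(0.0750, -0.0300, 0.1364), dt=1.2 → body Δ=(0.0925, -0.0285, 0.1636) → world pose (-0.4529, -0.0433, 1.0727)
step 3: ξ=(vx,vy,ωz)=(-0.1575, -0.0675, 0.8409), dt=0.5 → body Δ=(-0.0695, -0.0491, 0.4205) → world pose (-0.4430, -0.1278, 1.4932)

(-0.4430, -0.1278, 1.4932)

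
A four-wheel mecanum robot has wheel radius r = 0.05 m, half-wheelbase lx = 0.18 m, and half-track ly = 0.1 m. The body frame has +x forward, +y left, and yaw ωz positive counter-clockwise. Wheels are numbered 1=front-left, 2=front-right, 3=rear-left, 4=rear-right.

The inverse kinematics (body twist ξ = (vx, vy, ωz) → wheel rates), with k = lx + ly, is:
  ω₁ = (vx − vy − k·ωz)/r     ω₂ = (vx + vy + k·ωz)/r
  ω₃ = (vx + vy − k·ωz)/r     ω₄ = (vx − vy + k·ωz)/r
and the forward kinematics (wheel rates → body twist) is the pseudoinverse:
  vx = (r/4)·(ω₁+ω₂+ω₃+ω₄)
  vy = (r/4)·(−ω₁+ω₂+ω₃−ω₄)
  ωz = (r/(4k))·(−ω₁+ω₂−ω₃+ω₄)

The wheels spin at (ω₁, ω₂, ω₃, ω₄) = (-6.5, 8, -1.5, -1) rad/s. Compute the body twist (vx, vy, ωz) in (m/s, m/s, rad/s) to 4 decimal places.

k = lx + ly = 0.18 + 0.1 = 0.2800
ω₁+ω₂+ω₃+ω₄ = -1.0000  →  vx = (0.05/4)·-1.0000 = -0.0125
−ω₁+ω₂+ω₃−ω₄ = 14.0000  →  vy = (0.05/4)·14.0000 = 0.1750
−ω₁+ω₂−ω₃+ω₄ = 15.0000  →  ωz = (0.05/1.1200)·15.0000 = 0.6696

(-0.0125, 0.1750, 0.6696)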